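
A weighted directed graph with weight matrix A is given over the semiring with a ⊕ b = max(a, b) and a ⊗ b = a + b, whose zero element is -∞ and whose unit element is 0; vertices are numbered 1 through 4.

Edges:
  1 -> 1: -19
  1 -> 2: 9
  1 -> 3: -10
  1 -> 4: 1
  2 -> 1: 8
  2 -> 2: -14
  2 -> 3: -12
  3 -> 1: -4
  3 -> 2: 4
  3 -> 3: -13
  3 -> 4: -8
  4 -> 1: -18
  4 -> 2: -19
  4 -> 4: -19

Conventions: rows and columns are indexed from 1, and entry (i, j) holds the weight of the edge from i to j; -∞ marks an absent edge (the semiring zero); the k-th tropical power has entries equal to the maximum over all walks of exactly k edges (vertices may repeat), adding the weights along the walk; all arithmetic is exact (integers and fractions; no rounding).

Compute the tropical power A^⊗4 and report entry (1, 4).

A^⊗2:
  [17, -5, -3, -18]
  [-6, 17, -2, 9]
  [12, 5, -8, -3]
  [-11, -9, -28, -17]
A^⊗3:
  [3, 26, 7, 18]
  [25, 3, 5, -5]
  [13, 21, 2, 13]
  [-1, -2, -21, -10]
A^⊗4:
  [34, 12, 14, 4]
  [11, 34, 15, 26]
  [29, 22, 9, 14]
  [6, 8, -11, 0]
Key observation: the optimum is the walk 1->2->2->1->4, with weight 9 + (-14) + 8 + 1 = 4.
Optimal value attained by: walk 1->2->2->1->4.
Answer: (A^⊗4)[1][4] = 4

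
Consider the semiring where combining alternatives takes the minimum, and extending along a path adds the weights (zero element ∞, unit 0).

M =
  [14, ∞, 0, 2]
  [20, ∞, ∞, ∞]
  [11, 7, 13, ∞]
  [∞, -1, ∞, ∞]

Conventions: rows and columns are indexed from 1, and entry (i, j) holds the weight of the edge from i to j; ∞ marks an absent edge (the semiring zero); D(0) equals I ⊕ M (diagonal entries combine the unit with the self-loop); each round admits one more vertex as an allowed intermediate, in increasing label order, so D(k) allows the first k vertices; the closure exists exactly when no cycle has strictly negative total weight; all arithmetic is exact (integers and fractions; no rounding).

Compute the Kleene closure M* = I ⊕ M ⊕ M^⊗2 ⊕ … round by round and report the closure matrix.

D(0):
  [0, ∞, 0, 2]
  [20, 0, ∞, ∞]
  [11, 7, 0, ∞]
  [∞, -1, ∞, 0]
D(1):
  [0, ∞, 0, 2]
  [20, 0, 20, 22]
  [11, 7, 0, 13]
  [∞, -1, ∞, 0]
D(2):
  [0, ∞, 0, 2]
  [20, 0, 20, 22]
  [11, 7, 0, 13]
  [19, -1, 19, 0]
D(3):
  [0, 7, 0, 2]
  [20, 0, 20, 22]
  [11, 7, 0, 13]
  [19, -1, 19, 0]
D(4):
  [0, 1, 0, 2]
  [20, 0, 20, 22]
  [11, 7, 0, 13]
  [19, -1, 19, 0]
Answer: M* = [[0, 1, 0, 2], [20, 0, 20, 22], [11, 7, 0, 13], [19, -1, 19, 0]]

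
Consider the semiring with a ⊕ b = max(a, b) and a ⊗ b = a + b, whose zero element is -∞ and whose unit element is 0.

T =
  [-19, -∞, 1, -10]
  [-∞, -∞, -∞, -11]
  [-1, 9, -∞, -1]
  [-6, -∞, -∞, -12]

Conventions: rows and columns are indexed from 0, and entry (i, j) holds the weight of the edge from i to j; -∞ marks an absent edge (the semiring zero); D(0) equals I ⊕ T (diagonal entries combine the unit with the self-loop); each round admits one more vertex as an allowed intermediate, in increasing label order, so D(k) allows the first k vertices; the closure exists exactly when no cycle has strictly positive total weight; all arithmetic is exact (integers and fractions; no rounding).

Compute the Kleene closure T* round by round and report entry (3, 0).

D(0):
  [0, -∞, 1, -10]
  [-∞, 0, -∞, -11]
  [-1, 9, 0, -1]
  [-6, -∞, -∞, 0]
D(1):
  [0, -∞, 1, -10]
  [-∞, 0, -∞, -11]
  [-1, 9, 0, -1]
  [-6, -∞, -5, 0]
D(2):
  [0, -∞, 1, -10]
  [-∞, 0, -∞, -11]
  [-1, 9, 0, -1]
  [-6, -∞, -5, 0]
D(3):
  [0, 10, 1, 0]
  [-∞, 0, -∞, -11]
  [-1, 9, 0, -1]
  [-6, 4, -5, 0]
D(4):
  [0, 10, 1, 0]
  [-17, 0, -16, -11]
  [-1, 9, 0, -1]
  [-6, 4, -5, 0]
Answer: T*[3][0] = -6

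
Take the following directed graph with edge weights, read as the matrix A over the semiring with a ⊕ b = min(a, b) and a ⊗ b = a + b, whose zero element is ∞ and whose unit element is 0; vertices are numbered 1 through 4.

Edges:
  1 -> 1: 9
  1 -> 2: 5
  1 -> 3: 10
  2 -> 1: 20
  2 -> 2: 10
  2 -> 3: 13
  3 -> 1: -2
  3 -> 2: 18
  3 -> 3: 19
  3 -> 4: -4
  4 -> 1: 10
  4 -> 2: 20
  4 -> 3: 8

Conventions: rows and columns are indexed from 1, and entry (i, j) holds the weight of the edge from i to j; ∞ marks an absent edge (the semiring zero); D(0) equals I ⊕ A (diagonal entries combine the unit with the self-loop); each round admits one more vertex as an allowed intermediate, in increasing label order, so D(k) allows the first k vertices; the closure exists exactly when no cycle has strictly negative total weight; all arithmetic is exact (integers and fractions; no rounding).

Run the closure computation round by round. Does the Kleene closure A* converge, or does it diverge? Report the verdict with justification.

D(0):
  [0, 5, 10, ∞]
  [20, 0, 13, ∞]
  [-2, 18, 0, -4]
  [10, 20, 8, 0]
D(1):
  [0, 5, 10, ∞]
  [20, 0, 13, ∞]
  [-2, 3, 0, -4]
  [10, 15, 8, 0]
D(2):
  [0, 5, 10, ∞]
  [20, 0, 13, ∞]
  [-2, 3, 0, -4]
  [10, 15, 8, 0]
D(3):
  [0, 5, 10, 6]
  [11, 0, 13, 9]
  [-2, 3, 0, -4]
  [6, 11, 8, 0]
D(4):
  [0, 5, 10, 6]
  [11, 0, 13, 9]
  [-2, 3, 0, -4]
  [6, 11, 8, 0]
Key observation: every diagonal entry stays at the unit through all rounds, so no improving cycle exists.
Answer: CONVERGES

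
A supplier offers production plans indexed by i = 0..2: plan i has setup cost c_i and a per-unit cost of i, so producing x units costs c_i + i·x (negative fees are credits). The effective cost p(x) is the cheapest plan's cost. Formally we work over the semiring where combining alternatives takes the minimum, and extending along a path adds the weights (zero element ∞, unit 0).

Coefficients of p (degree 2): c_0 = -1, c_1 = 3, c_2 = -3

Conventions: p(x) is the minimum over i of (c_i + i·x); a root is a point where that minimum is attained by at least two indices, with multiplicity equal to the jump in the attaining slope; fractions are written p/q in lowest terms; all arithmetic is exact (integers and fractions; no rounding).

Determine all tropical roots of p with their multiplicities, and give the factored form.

hull edge (i=0, c=-1) to (i=2, c=-3): slope -1, span 2
Factored form: p(x) = -3 ⊗ (x ⊕ 1) ⊗ (x ⊕ 1)
Answer: roots = 1 (mult 2)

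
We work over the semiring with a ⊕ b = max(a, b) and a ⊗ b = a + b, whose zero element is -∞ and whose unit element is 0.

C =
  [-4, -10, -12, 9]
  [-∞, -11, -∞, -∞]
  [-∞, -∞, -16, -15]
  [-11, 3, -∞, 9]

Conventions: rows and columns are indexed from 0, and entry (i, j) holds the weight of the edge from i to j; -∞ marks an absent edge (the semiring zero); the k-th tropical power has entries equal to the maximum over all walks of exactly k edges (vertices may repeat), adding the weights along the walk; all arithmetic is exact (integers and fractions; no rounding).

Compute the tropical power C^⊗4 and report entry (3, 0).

C^⊗2:
  [-2, 12, -16, 18]
  [-∞, -22, -∞, -∞]
  [-26, -12, -32, -6]
  [-2, 12, -23, 18]
C^⊗3:
  [7, 21, -14, 27]
  [-∞, -33, -∞, -∞]
  [-17, -3, -38, 3]
  [7, 21, -14, 27]
C^⊗4:
  [16, 30, -5, 36]
  [-∞, -44, -∞, -∞]
  [-8, 6, -29, 12]
  [16, 30, -5, 36]
Key observation: the optimum is the walk 3->3->3->3->0, with weight 9 + 9 + 9 + (-11) = 16.
Optimal value attained by: walk 3->3->3->3->0.
Answer: (C^⊗4)[3][0] = 16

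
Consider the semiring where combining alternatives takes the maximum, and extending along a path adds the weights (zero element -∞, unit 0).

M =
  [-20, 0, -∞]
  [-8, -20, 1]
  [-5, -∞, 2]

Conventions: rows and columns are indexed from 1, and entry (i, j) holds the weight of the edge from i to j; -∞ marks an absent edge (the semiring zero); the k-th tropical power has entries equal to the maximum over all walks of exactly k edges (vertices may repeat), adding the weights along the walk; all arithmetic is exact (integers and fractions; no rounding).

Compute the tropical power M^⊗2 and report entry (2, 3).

M^⊗2:
  [-8, -20, 1]
  [-4, -8, 3]
  [-3, -5, 4]
Key observation: the optimum is the walk 2->3->3, with weight 1 + 2 = 3.
Optimal value attained by: walk 2->3->3.
Answer: (M^⊗2)[2][3] = 3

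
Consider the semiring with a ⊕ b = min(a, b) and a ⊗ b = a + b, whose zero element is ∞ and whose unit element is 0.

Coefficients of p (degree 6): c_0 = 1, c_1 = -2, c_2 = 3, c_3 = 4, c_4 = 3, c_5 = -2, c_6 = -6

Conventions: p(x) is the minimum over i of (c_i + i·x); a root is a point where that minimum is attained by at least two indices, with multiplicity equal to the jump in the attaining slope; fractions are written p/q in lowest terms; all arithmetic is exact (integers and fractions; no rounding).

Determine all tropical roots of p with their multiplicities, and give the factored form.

hull edge (i=0, c=1) to (i=1, c=-2): slope -3, span 1
hull edge (i=1, c=-2) to (i=6, c=-6): slope -4/5, span 5
Factored form: p(x) = -6 ⊗ (x ⊕ 4/5) ⊗ (x ⊕ 4/5) ⊗ (x ⊕ 4/5) ⊗ (x ⊕ 4/5) ⊗ (x ⊕ 4/5) ⊗ (x ⊕ 3)
Answer: roots = 4/5 (mult 5), 3 (mult 1)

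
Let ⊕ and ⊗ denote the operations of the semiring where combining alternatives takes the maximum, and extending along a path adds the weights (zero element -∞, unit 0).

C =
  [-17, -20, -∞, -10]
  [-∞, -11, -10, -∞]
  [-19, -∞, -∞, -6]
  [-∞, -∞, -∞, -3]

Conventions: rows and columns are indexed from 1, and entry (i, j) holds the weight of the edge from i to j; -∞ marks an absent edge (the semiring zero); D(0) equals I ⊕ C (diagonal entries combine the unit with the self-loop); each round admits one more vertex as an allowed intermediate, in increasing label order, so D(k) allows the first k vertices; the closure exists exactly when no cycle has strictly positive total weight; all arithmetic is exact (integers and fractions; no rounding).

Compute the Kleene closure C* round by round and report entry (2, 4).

D(0):
  [0, -20, -∞, -10]
  [-∞, 0, -10, -∞]
  [-19, -∞, 0, -6]
  [-∞, -∞, -∞, 0]
D(1):
  [0, -20, -∞, -10]
  [-∞, 0, -10, -∞]
  [-19, -39, 0, -6]
  [-∞, -∞, -∞, 0]
D(2):
  [0, -20, -30, -10]
  [-∞, 0, -10, -∞]
  [-19, -39, 0, -6]
  [-∞, -∞, -∞, 0]
D(3):
  [0, -20, -30, -10]
  [-29, 0, -10, -16]
  [-19, -39, 0, -6]
  [-∞, -∞, -∞, 0]
D(4):
  [0, -20, -30, -10]
  [-29, 0, -10, -16]
  [-19, -39, 0, -6]
  [-∞, -∞, -∞, 0]
Answer: C*[2][4] = -16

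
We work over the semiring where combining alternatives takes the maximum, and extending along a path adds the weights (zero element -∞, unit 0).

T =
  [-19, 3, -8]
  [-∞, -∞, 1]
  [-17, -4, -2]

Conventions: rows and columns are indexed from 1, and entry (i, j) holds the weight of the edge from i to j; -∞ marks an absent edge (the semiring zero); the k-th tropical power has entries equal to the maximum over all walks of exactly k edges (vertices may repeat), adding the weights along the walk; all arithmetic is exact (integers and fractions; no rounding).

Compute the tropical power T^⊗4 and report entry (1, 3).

T^⊗2:
  [-25, -12, 4]
  [-16, -3, -1]
  [-19, -6, -3]
T^⊗3:
  [-13, 0, 2]
  [-18, -5, -2]
  [-20, -7, -5]
T^⊗4:
  [-15, -2, 1]
  [-19, -6, -4]
  [-22, -9, -6]
Key observation: the optimum is the walk 1->2->3->2->3, with weight 3 + 1 + (-4) + 1 = 1.
Optimal value attained by: walk 1->2->3->2->3.
Answer: (T^⊗4)[1][3] = 1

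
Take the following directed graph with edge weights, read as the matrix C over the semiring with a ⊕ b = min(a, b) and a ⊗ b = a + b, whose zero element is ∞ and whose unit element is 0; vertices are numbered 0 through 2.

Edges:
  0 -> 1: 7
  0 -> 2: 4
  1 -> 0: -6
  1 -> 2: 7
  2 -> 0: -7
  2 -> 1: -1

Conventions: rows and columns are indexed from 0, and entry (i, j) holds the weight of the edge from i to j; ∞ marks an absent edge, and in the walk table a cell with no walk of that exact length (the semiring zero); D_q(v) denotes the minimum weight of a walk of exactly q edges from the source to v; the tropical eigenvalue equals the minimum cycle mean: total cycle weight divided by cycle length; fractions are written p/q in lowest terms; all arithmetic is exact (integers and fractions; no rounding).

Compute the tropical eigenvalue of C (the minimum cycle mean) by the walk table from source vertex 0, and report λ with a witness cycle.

q=0: [0, ∞, ∞]
q=1: [∞, 7, 4]
q=2: [-3, 3, 14]
q=3: [-3, 4, 1]
Optimal cycle mean attained by: cycle 0->2->0, total 4 + (-7), length 2.
Answer: λ = -3/2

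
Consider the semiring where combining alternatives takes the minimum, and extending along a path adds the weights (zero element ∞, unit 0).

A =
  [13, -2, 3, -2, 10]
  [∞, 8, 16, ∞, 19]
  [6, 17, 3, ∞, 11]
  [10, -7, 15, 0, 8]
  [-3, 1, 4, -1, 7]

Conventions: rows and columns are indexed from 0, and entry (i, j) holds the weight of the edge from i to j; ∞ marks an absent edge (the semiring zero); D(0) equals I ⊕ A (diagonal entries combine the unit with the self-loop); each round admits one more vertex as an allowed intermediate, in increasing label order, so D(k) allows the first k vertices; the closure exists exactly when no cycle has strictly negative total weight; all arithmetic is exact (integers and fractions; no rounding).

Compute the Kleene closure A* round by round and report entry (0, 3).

D(0):
  [0, -2, 3, -2, 10]
  [∞, 0, 16, ∞, 19]
  [6, 17, 0, ∞, 11]
  [10, -7, 15, 0, 8]
  [-3, 1, 4, -1, 0]
D(1):
  [0, -2, 3, -2, 10]
  [∞, 0, 16, ∞, 19]
  [6, 4, 0, 4, 11]
  [10, -7, 13, 0, 8]
  [-3, -5, 0, -5, 0]
D(2):
  [0, -2, 3, -2, 10]
  [∞, 0, 16, ∞, 19]
  [6, 4, 0, 4, 11]
  [10, -7, 9, 0, 8]
  [-3, -5, 0, -5, 0]
D(3):
  [0, -2, 3, -2, 10]
  [22, 0, 16, 20, 19]
  [6, 4, 0, 4, 11]
  [10, -7, 9, 0, 8]
  [-3, -5, 0, -5, 0]
D(4):
  [0, -9, 3, -2, 6]
  [22, 0, 16, 20, 19]
  [6, -3, 0, 4, 11]
  [10, -7, 9, 0, 8]
  [-3, -12, 0, -5, 0]
D(5):
  [0, -9, 3, -2, 6]
  [16, 0, 16, 14, 19]
  [6, -3, 0, 4, 11]
  [5, -7, 8, 0, 8]
  [-3, -12, 0, -5, 0]
Answer: A*[0][3] = -2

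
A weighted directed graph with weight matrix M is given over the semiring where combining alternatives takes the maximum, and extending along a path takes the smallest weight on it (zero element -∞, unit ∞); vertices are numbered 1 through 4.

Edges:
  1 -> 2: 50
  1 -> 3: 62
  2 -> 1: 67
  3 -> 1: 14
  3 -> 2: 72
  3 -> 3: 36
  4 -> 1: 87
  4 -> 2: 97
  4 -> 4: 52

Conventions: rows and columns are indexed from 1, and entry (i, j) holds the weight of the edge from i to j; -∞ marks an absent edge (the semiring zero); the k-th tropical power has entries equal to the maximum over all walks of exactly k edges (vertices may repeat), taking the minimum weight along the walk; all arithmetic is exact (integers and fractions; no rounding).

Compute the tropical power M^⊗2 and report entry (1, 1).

M^⊗2:
  [50, 62, 36, -∞]
  [-∞, 50, 62, -∞]
  [67, 36, 36, -∞]
  [67, 52, 62, 52]
Key observation: the optimum is the walk 1->2->1, with weight 50 min 67 = 50.
Optimal value attained by: walk 1->2->1.
Answer: (M^⊗2)[1][1] = 50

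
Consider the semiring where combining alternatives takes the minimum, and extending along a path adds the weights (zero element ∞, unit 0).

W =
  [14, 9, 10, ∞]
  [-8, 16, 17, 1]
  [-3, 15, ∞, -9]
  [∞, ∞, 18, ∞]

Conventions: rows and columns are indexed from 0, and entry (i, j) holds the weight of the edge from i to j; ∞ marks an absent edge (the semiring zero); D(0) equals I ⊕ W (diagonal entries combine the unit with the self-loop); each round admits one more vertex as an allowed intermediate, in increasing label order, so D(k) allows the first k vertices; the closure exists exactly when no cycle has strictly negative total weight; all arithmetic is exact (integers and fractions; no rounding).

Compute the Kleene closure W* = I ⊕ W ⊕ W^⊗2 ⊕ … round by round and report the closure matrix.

D(0):
  [0, 9, 10, ∞]
  [-8, 0, 17, 1]
  [-3, 15, 0, -9]
  [∞, ∞, 18, 0]
D(1):
  [0, 9, 10, ∞]
  [-8, 0, 2, 1]
  [-3, 6, 0, -9]
  [∞, ∞, 18, 0]
D(2):
  [0, 9, 10, 10]
  [-8, 0, 2, 1]
  [-3, 6, 0, -9]
  [∞, ∞, 18, 0]
D(3):
  [0, 9, 10, 1]
  [-8, 0, 2, -7]
  [-3, 6, 0, -9]
  [15, 24, 18, 0]
D(4):
  [0, 9, 10, 1]
  [-8, 0, 2, -7]
  [-3, 6, 0, -9]
  [15, 24, 18, 0]
Answer: W* = [[0, 9, 10, 1], [-8, 0, 2, -7], [-3, 6, 0, -9], [15, 24, 18, 0]]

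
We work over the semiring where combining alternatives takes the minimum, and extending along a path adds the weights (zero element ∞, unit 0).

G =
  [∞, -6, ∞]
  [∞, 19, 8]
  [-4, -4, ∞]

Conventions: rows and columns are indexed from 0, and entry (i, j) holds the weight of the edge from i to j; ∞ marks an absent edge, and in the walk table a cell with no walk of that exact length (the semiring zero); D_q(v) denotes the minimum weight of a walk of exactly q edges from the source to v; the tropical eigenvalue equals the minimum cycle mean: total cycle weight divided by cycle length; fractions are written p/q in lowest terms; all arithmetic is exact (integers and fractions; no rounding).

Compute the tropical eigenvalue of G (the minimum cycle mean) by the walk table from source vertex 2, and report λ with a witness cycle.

q=0: [∞, ∞, 0]
q=1: [-4, -4, ∞]
q=2: [∞, -10, 4]
q=3: [0, 0, -2]
Optimal cycle mean attained by: cycle 0->1->2->0, total (-6) + 8 + (-4), length 3.
Answer: λ = -2/3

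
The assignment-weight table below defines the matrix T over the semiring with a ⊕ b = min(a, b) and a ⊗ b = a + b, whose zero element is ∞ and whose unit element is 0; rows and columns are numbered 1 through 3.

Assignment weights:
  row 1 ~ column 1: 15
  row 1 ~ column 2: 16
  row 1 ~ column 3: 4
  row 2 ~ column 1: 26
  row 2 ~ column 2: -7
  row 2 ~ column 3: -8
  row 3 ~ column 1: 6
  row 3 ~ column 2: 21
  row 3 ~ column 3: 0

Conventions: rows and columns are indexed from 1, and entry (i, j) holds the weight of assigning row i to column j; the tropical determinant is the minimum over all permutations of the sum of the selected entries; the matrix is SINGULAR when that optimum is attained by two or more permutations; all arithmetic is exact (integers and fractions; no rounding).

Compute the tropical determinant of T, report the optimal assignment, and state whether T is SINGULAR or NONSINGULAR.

σ = (1, 2, 3): 15 + (-7) + 0 = 8
σ = (1, 3, 2): 15 + (-8) + 21 = 28
σ = (2, 1, 3): 16 + 26 + 0 = 42
σ = (2, 3, 1): 16 + (-8) + 6 = 14
σ = (3, 1, 2): 4 + 26 + 21 = 51
σ = (3, 2, 1): 4 + (-7) + 6 = 3
Optimal value attained by: σ = (3, 2, 1).
Answer: det⊕(T) = 3; verdict: NONSINGULAR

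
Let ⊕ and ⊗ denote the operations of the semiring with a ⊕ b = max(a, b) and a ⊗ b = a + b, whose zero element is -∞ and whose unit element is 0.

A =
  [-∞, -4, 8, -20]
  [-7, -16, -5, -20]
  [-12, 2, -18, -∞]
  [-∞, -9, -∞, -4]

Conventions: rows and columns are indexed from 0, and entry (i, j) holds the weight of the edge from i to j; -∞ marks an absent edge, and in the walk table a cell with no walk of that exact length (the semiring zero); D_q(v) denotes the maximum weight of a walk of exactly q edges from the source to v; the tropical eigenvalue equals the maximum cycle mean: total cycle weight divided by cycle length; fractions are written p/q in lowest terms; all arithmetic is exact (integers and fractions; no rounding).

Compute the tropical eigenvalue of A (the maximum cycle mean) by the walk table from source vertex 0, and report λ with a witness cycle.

q=0: [0, -∞, -∞, -∞]
q=1: [-∞, -4, 8, -20]
q=2: [-4, 10, -9, -24]
q=3: [3, -6, 5, -10]
q=4: [-7, 7, 11, -14]
Optimal cycle mean attained by: cycle 0->2->1->0, total 8 + 2 + (-7), length 3.
Answer: λ = 1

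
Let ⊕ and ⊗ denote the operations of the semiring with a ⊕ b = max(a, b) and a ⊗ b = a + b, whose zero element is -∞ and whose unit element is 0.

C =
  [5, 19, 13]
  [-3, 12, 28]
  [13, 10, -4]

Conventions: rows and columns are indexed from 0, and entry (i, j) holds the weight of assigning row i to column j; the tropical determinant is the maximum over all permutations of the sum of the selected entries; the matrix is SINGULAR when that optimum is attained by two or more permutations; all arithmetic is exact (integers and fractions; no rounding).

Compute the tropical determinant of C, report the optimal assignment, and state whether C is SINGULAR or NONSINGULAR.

σ = (0, 1, 2): 5 + 12 + (-4) = 13
σ = (0, 2, 1): 5 + 28 + 10 = 43
σ = (1, 0, 2): 19 + (-3) + (-4) = 12
σ = (1, 2, 0): 19 + 28 + 13 = 60
σ = (2, 0, 1): 13 + (-3) + 10 = 20
σ = (2, 1, 0): 13 + 12 + 13 = 38
Optimal value attained by: σ = (1, 2, 0).
Answer: det⊕(C) = 60; verdict: NONSINGULAR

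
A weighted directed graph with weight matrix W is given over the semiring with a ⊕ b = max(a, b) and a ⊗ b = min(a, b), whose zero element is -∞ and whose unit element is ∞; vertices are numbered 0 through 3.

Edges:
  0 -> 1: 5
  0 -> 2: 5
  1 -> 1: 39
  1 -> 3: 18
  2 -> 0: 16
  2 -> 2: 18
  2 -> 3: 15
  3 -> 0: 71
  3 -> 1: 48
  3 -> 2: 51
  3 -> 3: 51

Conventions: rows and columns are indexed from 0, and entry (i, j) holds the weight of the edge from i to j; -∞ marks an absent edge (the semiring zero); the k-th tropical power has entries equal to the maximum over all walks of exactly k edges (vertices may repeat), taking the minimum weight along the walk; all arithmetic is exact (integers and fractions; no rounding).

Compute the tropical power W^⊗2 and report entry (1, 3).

W^⊗2:
  [5, 5, 5, 5]
  [18, 39, 18, 18]
  [16, 15, 18, 15]
  [51, 48, 51, 51]
Key observation: the optimum is the walk 1->1->3, with weight 39 min 18 = 18.
Optimal value attained by: walk 1->1->3.
Answer: (W^⊗2)[1][3] = 18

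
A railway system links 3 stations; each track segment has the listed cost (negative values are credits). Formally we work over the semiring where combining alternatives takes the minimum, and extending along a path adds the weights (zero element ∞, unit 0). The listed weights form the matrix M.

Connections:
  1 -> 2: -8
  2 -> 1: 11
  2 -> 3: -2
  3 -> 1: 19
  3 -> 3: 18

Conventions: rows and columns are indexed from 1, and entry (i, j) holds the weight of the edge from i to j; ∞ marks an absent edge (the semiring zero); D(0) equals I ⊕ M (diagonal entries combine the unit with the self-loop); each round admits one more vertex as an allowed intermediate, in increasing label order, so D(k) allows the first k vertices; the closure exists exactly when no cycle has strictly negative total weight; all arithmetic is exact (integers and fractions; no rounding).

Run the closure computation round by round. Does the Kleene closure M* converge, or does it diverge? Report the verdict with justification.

D(0):
  [0, -8, ∞]
  [11, 0, -2]
  [19, ∞, 0]
D(1):
  [0, -8, ∞]
  [11, 0, -2]
  [19, 11, 0]
D(2):
  [0, -8, -10]
  [11, 0, -2]
  [19, 11, 0]
D(3):
  [0, -8, -10]
  [11, 0, -2]
  [19, 11, 0]
Key observation: every diagonal entry stays at the unit through all rounds, so no improving cycle exists.
Answer: CONVERGES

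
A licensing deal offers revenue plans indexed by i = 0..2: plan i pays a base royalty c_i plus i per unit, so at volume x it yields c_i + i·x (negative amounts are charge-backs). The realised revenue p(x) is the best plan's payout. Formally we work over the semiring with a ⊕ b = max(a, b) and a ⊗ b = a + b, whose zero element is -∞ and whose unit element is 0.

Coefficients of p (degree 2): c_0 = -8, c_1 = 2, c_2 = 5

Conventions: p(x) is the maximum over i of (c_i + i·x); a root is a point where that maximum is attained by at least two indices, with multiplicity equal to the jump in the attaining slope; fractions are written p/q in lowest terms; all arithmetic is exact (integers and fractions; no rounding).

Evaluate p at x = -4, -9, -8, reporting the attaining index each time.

p(-4) = max(-8+0·(-4)=-8, 2+1·(-4)=-2, 5+2·(-4)=-3) = -2 (attained by i=1)
p(-9) = max(-8+0·(-9)=-8, 2+1·(-9)=-7, 5+2·(-9)=-13) = -7 (attained by i=1)
p(-8) = max(-8+0·(-8)=-8, 2+1·(-8)=-6, 5+2·(-8)=-11) = -6 (attained by i=1)
Answer: p(-4) = -2; p(-9) = -7; p(-8) = -6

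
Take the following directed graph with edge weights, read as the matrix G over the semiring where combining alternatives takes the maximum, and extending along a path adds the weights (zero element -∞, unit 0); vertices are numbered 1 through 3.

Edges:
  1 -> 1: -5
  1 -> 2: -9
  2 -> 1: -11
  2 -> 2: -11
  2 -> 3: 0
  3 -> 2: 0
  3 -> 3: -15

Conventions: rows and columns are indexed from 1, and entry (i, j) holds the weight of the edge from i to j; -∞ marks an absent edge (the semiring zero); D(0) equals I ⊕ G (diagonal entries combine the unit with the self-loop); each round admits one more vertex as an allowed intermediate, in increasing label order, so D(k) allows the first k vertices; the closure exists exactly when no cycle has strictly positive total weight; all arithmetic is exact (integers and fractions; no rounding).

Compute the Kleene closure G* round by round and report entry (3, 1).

D(0):
  [0, -9, -∞]
  [-11, 0, 0]
  [-∞, 0, 0]
D(1):
  [0, -9, -∞]
  [-11, 0, 0]
  [-∞, 0, 0]
D(2):
  [0, -9, -9]
  [-11, 0, 0]
  [-11, 0, 0]
D(3):
  [0, -9, -9]
  [-11, 0, 0]
  [-11, 0, 0]
Answer: G*[3][1] = -11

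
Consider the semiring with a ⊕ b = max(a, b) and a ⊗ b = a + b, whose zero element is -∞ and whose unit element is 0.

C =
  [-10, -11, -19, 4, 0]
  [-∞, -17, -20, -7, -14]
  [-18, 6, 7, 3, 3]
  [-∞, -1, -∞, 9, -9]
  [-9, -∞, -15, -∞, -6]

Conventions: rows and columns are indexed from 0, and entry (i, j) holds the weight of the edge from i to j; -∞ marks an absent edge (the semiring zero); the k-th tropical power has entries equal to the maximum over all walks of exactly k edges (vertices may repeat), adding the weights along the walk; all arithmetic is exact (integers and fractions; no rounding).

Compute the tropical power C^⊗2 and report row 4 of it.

C^⊗2:
  [-9, 3, -12, 13, -5]
  [-23, -8, -13, 2, -16]
  [-6, 13, 14, 12, 10]
  [-18, 8, -21, 18, 0]
  [-15, -9, -8, -5, -9]
Answer: row 4 of C^⊗2 = [-15, -9, -8, -5, -9]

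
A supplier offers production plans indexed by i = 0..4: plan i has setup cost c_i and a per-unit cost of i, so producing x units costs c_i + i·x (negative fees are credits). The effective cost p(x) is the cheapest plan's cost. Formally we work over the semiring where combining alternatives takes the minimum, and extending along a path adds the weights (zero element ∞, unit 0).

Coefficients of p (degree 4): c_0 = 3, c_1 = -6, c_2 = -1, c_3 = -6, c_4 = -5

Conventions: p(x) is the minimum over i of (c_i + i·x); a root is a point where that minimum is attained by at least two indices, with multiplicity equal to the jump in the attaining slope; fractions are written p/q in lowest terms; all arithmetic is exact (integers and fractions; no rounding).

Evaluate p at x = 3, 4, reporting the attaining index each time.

p(3) = min(3+0·3=3, -6+1·3=-3, -1+2·3=5, -6+3·3=3, -5+4·3=7) = -3 (attained by i=1)
p(4) = min(3+0·4=3, -6+1·4=-2, -1+2·4=7, -6+3·4=6, -5+4·4=11) = -2 (attained by i=1)
Answer: p(3) = -3; p(4) = -2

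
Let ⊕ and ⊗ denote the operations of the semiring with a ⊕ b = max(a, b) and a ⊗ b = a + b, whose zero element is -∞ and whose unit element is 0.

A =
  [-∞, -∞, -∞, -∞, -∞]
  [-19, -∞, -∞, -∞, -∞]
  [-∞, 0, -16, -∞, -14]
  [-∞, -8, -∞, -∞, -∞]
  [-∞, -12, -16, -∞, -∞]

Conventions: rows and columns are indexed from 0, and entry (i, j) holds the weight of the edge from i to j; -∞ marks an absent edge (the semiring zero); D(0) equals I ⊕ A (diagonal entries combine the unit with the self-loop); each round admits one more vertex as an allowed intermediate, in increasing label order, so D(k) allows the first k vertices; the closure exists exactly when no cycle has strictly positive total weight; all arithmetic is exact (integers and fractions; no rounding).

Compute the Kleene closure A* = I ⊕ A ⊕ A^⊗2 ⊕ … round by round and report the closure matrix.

D(0):
  [0, -∞, -∞, -∞, -∞]
  [-19, 0, -∞, -∞, -∞]
  [-∞, 0, 0, -∞, -14]
  [-∞, -8, -∞, 0, -∞]
  [-∞, -12, -16, -∞, 0]
D(1):
  [0, -∞, -∞, -∞, -∞]
  [-19, 0, -∞, -∞, -∞]
  [-∞, 0, 0, -∞, -14]
  [-∞, -8, -∞, 0, -∞]
  [-∞, -12, -16, -∞, 0]
D(2):
  [0, -∞, -∞, -∞, -∞]
  [-19, 0, -∞, -∞, -∞]
  [-19, 0, 0, -∞, -14]
  [-27, -8, -∞, 0, -∞]
  [-31, -12, -16, -∞, 0]
D(3):
  [0, -∞, -∞, -∞, -∞]
  [-19, 0, -∞, -∞, -∞]
  [-19, 0, 0, -∞, -14]
  [-27, -8, -∞, 0, -∞]
  [-31, -12, -16, -∞, 0]
D(4):
  [0, -∞, -∞, -∞, -∞]
  [-19, 0, -∞, -∞, -∞]
  [-19, 0, 0, -∞, -14]
  [-27, -8, -∞, 0, -∞]
  [-31, -12, -16, -∞, 0]
D(5):
  [0, -∞, -∞, -∞, -∞]
  [-19, 0, -∞, -∞, -∞]
  [-19, 0, 0, -∞, -14]
  [-27, -8, -∞, 0, -∞]
  [-31, -12, -16, -∞, 0]
Answer: A* = [[0, -∞, -∞, -∞, -∞], [-19, 0, -∞, -∞, -∞], [-19, 0, 0, -∞, -14], [-27, -8, -∞, 0, -∞], [-31, -12, -16, -∞, 0]]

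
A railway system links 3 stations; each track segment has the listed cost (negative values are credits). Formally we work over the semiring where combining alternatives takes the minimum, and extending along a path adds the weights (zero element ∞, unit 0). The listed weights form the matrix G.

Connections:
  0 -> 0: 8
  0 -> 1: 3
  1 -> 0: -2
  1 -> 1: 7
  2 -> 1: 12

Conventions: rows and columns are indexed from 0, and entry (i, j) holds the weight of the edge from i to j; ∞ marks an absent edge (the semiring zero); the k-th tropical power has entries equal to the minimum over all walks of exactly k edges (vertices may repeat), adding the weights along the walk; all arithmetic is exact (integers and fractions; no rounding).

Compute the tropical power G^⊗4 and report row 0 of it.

G^⊗2:
  [1, 10, ∞]
  [5, 1, ∞]
  [10, 19, ∞]
G^⊗3:
  [8, 4, ∞]
  [-1, 8, ∞]
  [17, 13, ∞]
G^⊗4:
  [2, 11, ∞]
  [6, 2, ∞]
  [11, 20, ∞]
Answer: row 0 of G^⊗4 = [2, 11, ∞]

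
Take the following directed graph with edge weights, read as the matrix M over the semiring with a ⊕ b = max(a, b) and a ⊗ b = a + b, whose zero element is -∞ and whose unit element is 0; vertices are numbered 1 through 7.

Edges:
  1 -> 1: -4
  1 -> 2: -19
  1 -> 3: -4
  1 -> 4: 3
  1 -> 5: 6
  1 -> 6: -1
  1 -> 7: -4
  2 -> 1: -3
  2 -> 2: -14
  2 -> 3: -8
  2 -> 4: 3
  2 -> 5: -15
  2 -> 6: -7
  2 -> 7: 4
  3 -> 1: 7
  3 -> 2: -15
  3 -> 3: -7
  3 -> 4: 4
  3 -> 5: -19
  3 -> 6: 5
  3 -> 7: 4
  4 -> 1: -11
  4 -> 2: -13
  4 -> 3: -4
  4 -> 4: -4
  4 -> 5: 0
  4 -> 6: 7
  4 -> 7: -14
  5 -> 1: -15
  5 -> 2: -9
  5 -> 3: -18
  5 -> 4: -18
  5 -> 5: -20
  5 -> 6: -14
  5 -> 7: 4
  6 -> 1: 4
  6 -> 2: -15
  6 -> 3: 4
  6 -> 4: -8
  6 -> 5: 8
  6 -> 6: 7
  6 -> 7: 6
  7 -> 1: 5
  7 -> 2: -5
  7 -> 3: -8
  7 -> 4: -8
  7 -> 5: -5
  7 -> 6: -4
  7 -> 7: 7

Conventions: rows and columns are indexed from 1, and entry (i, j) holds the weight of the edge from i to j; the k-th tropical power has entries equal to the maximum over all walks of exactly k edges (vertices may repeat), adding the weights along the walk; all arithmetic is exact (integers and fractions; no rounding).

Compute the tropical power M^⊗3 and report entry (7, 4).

M^⊗2:
  [3, -3, 3, 0, 7, 10, 10]
  [9, -1, -1, 0, 3, 10, 11]
  [9, -1, 9, 10, 13, 12, 11]
  [11, -8, 11, 0, 15, 14, 13]
  [9, -1, -4, -4, -1, 0, 11]
  [11, 1, 11, 8, 15, 14, 13]
  [12, 2, 1, 8, 11, 4, 14]
M^⊗3:
  [15, 5, 14, 7, 18, 17, 17]
  [16, 6, 14, 12, 18, 17, 18]
  [16, 6, 16, 13, 20, 19, 18]
  [18, 8, 18, 15, 22, 21, 20]
  [16, 6, 5, 12, 15, 8, 18]
  [18, 8, 18, 15, 22, 21, 20]
  [19, 9, 8, 15, 18, 15, 21]
Key observation: the optimum is the walk 7->7->1->4, with weight 7 + 5 + 3 = 15.
Optimal value attained by: walk 7->7->1->4.
Answer: (M^⊗3)[7][4] = 15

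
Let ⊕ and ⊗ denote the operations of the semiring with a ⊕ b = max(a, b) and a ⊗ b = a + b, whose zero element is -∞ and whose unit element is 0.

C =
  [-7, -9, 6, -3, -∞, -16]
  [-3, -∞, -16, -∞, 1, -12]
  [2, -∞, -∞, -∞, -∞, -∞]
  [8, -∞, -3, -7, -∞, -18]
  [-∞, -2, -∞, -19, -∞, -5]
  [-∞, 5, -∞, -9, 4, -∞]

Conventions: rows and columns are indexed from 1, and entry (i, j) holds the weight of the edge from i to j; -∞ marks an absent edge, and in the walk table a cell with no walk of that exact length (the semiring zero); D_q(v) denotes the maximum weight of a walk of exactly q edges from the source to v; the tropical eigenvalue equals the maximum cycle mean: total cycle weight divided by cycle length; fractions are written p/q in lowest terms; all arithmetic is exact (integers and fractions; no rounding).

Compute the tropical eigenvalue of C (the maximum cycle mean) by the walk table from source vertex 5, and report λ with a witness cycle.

q=0: [-∞, -∞, -∞, -∞, 0, -∞]
q=1: [-∞, -2, -∞, -19, -∞, -5]
q=2: [-5, 0, -18, -14, -1, -14]
q=3: [-3, -3, 1, -8, 1, -6]
q=4: [3, -1, 3, -6, -2, -4]
q=5: [5, 1, 9, 0, 0, -7]
q=6: [11, -2, 11, 2, 2, -5]
Optimal cycle mean attained by: cycle 1->3->1, total 6 + 2, length 2.
Answer: λ = 4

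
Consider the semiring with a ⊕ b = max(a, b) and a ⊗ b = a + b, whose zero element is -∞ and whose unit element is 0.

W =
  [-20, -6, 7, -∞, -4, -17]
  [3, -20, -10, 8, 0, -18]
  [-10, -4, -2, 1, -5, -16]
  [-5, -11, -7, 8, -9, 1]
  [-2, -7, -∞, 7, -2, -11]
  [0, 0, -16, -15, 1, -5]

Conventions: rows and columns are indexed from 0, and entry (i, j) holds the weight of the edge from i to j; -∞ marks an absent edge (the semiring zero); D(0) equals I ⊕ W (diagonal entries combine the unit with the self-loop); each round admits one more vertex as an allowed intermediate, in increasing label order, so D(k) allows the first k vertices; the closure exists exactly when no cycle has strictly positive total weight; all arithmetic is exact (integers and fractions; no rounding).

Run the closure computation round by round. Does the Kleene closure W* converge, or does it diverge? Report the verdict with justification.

Detection: at round 0, diagonal entry (3, 3) turns strictly positive.
Key observation: the cycle 3->3 has total weight 8, which is strictly positive.
Answer: DIVERGES — positive cycle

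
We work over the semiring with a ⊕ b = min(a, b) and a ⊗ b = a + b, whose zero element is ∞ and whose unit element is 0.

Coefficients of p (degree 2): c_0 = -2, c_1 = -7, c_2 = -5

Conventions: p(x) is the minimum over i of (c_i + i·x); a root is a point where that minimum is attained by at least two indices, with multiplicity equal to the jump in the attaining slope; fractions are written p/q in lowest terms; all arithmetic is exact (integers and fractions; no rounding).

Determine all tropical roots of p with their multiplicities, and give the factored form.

hull edge (i=0, c=-2) to (i=1, c=-7): slope -5, span 1
hull edge (i=1, c=-7) to (i=2, c=-5): slope 2, span 1
Factored form: p(x) = -5 ⊗ (x ⊕ (-2)) ⊗ (x ⊕ 5)
Answer: roots = -2 (mult 1), 5 (mult 1)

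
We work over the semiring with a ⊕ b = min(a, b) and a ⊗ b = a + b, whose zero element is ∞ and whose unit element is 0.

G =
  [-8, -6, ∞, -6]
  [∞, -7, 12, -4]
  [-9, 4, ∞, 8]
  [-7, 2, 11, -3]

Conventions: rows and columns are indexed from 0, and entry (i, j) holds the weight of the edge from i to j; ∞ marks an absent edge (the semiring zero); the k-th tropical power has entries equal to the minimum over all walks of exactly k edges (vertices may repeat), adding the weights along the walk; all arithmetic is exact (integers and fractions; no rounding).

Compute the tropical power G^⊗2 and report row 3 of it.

G^⊗2:
  [-16, -14, 5, -14]
  [-11, -14, 5, -11]
  [-17, -15, 16, -15]
  [-15, -13, 8, -13]
Answer: row 3 of G^⊗2 = [-15, -13, 8, -13]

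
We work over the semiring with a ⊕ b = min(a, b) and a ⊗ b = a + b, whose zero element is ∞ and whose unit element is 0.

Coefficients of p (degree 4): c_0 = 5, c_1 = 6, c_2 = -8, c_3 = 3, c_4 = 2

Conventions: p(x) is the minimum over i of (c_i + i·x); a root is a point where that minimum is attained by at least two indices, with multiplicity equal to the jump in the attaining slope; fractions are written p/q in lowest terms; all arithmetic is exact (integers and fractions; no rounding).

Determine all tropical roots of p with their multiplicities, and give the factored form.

hull edge (i=0, c=5) to (i=2, c=-8): slope -13/2, span 2
hull edge (i=2, c=-8) to (i=4, c=2): slope 5, span 2
Factored form: p(x) = 2 ⊗ (x ⊕ (-5)) ⊗ (x ⊕ (-5)) ⊗ (x ⊕ 13/2) ⊗ (x ⊕ 13/2)
Answer: roots = -5 (mult 2), 13/2 (mult 2)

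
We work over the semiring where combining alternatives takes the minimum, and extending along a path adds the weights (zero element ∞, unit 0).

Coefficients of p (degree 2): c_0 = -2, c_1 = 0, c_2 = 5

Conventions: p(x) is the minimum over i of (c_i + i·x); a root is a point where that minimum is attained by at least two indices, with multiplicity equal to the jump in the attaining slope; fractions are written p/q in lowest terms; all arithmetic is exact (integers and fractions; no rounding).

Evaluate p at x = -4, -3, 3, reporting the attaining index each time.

p(-4) = min(-2+0·(-4)=-2, 0+1·(-4)=-4, 5+2·(-4)=-3) = -4 (attained by i=1)
p(-3) = min(-2+0·(-3)=-2, 0+1·(-3)=-3, 5+2·(-3)=-1) = -3 (attained by i=1)
p(3) = min(-2+0·3=-2, 0+1·3=3, 5+2·3=11) = -2 (attained by i=0)
Answer: p(-4) = -4; p(-3) = -3; p(3) = -2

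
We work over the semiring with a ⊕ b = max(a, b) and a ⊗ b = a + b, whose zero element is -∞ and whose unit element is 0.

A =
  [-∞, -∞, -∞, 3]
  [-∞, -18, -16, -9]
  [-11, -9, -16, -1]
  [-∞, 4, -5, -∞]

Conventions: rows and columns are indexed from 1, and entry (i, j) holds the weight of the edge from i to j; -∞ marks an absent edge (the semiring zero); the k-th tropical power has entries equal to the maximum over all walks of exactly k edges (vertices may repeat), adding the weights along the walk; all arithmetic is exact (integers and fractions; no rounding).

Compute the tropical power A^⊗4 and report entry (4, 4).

A^⊗2:
  [-∞, 7, -2, -∞]
  [-27, -5, -14, -17]
  [-27, 3, -6, -8]
  [-16, -14, -12, -5]
A^⊗3:
  [-13, -11, -9, -2]
  [-25, -13, -21, -14]
  [-17, -4, -13, -6]
  [-23, -1, -10, -13]
A^⊗4:
  [-20, 2, -7, -10]
  [-32, -10, -19, -22]
  [-24, -2, -11, -13]
  [-21, -9, -17, -10]
Key observation: the optimum is the walk 4->2->4->2->4, with weight 4 + (-9) + 4 + (-9) = -10.
Optimal value attained by: walk 4->2->4->2->4.
Answer: (A^⊗4)[4][4] = -10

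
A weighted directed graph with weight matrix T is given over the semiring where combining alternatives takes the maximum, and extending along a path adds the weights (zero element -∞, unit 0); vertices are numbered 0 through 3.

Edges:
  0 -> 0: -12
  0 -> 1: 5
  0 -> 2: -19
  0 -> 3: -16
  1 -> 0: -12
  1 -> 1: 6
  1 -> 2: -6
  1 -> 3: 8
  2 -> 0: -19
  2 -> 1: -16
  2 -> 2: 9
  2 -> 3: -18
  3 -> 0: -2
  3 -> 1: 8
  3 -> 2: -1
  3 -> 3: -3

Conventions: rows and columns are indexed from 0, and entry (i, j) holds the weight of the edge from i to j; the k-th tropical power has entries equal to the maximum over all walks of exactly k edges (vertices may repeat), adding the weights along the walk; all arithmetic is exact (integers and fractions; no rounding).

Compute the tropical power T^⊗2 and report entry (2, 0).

T^⊗2:
  [-7, 11, -1, 13]
  [6, 16, 7, 14]
  [-10, -7, 18, -8]
  [-4, 14, 8, 16]
Key observation: the optimum is the walk 2->2->0, with weight 9 + (-19) = -10.
Optimal value attained by: walk 2->2->0.
Answer: (T^⊗2)[2][0] = -10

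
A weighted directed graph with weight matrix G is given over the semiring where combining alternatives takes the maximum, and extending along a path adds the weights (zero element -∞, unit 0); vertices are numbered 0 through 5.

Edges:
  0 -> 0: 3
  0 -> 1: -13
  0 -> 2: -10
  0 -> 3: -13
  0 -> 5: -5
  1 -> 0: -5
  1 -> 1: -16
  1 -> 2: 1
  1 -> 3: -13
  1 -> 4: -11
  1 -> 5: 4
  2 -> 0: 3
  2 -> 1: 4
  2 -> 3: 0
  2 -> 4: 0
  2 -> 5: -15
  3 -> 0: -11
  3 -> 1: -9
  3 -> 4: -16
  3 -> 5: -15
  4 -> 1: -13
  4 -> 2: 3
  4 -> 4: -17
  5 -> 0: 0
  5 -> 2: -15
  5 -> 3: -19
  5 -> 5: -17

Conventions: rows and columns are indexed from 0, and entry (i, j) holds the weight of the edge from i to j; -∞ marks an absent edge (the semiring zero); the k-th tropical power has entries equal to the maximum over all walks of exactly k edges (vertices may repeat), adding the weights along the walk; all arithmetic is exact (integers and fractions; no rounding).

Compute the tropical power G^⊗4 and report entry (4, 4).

G^⊗2:
  [6, -6, -7, -10, -10, -2]
  [4, 5, -8, 1, 1, -10]
  [6, -9, 5, -9, -7, 8]
  [-8, -24, -8, -22, -20, -5]
  [6, 7, -12, 3, 3, -9]
  [3, -11, -10, -13, -15, -5]
G^⊗3:
  [9, -3, -4, -7, -7, 1]
  [7, -4, 6, -8, -6, 9]
  [9, 9, -4, 5, 5, 1]
  [-5, -4, -17, -8, -8, -13]
  [9, -6, 8, -6, -4, 11]
  [6, -6, -7, -10, -10, -2]
G^⊗4:
  [12, 0, -1, -4, -4, 4]
  [10, 10, -3, 6, 6, 2]
  [12, 0, 10, -4, -2, 13]
  [-2, -13, -3, -17, -15, 0]
  [12, 12, -1, 8, 8, 4]
  [9, -3, -4, -7, -7, 1]
Key observation: the optimum is the walk 4->2->1->2->4, with weight 3 + 4 + 1 + 0 = 8.
Optimal value attained by: walk 4->2->1->2->4.
Answer: (G^⊗4)[4][4] = 8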